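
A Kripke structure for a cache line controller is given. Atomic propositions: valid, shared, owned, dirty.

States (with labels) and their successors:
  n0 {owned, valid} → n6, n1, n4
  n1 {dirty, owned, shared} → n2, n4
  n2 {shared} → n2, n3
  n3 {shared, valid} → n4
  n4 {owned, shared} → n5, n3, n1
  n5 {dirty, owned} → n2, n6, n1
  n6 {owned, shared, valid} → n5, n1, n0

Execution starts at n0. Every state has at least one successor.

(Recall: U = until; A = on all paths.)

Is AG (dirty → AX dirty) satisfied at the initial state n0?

No

States satisfying dirty → AX dirty: {n0, n2, n3, n4, n6}.
States satisfying AG (dirty → AX dirty): ∅.
n1 is reachable from n0 and violates dirty → AX dirty, so AG fails at n0.
n0 ∉ Sat(AG (dirty → AX dirty)).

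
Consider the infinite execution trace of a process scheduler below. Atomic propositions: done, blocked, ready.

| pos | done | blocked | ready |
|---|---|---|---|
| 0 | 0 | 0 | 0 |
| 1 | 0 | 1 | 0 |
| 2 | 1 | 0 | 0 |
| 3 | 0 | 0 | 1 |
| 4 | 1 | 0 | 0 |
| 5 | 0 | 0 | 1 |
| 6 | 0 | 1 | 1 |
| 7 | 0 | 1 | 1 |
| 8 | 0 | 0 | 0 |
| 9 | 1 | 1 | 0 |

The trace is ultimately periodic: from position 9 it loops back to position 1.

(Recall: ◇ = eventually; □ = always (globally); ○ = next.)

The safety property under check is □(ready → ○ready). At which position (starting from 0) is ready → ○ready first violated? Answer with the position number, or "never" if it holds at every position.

Check ready → ○ready at each position in order: 0 ✓, 1 ✓, 2 ✓.
At position 3 the labels are {ready} and the next position 4 has {done}, so ready → ○ready is false there. This is the first violation.

3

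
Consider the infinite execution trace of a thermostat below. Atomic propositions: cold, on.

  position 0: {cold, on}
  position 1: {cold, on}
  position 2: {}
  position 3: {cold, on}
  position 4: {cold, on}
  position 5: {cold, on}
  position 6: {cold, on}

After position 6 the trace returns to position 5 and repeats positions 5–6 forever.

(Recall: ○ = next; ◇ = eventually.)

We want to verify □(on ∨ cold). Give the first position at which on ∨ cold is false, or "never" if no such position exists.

Check on ∨ cold at each position in order: 0 ✓, 1 ✓.
At position 2 the labels are {}, so on ∨ cold is false there. This is the first violation.

2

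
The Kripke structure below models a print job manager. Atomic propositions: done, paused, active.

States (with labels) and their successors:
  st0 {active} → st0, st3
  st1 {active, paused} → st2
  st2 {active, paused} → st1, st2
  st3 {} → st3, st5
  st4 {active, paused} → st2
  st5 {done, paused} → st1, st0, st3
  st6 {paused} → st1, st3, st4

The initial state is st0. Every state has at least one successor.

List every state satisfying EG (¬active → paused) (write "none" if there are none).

{st0, st1, st2, st4, st5, st6}

States satisfying ¬active → paused: {st0, st1, st2, st4, st5, st6}.
States satisfying EG (¬active → paused): {st0, st1, st2, st4, st5, st6}.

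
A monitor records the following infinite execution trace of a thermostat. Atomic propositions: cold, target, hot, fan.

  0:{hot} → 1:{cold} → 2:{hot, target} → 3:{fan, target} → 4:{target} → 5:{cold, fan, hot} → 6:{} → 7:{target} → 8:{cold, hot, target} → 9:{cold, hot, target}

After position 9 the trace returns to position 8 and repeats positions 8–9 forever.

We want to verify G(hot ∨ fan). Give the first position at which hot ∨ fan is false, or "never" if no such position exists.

Check hot ∨ fan at each position in order: 0 ✓.
At position 1 the labels are {cold}, so hot ∨ fan is false there. This is the first violation.

1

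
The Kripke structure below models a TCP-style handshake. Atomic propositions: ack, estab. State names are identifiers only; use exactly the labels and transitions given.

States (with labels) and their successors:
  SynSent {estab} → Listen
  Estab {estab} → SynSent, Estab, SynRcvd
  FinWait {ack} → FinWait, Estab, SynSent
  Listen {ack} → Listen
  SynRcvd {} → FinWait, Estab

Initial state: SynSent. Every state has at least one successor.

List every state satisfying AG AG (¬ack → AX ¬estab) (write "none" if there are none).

States satisfying AG (¬ack → AX ¬estab): {SynSent, Listen}.
States satisfying AG AG (¬ack → AX ¬estab): {SynSent, Listen}.

{SynSent, Listen}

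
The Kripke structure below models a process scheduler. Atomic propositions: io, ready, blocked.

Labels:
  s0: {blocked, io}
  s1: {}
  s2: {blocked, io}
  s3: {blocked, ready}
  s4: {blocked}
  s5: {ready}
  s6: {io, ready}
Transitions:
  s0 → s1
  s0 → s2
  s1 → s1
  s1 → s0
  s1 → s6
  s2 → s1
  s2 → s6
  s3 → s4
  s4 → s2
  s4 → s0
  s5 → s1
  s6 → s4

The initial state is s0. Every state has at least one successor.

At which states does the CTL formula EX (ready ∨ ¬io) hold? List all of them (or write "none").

States satisfying ready ∨ ¬io: {s1, s3, s4, s5, s6}.
States satisfying EX (ready ∨ ¬io): {s0, s1, s2, s3, s5, s6}.

{s0, s1, s2, s3, s5, s6}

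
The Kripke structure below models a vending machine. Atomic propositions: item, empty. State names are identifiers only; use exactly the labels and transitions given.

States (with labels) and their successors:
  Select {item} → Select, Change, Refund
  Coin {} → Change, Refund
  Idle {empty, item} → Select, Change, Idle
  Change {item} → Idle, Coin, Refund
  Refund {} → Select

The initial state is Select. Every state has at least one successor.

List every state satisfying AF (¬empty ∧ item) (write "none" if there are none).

States satisfying ¬empty ∧ item: {Select, Change}.
States satisfying AF (¬empty ∧ item): {Select, Coin, Change, Refund}.

{Select, Coin, Change, Refund}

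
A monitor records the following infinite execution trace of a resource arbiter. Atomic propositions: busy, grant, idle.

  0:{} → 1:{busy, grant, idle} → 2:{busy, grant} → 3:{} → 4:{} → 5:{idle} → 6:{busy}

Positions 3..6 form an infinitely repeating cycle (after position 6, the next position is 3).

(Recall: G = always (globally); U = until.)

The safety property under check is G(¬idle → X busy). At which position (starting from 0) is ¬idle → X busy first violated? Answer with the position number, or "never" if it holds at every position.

Check ¬idle → X busy at each position in order: 0 ✓, 1 ✓.
At position 2 the labels are {busy, grant} and the next position 3 has {}, so ¬idle → X busy is false there. This is the first violation.

2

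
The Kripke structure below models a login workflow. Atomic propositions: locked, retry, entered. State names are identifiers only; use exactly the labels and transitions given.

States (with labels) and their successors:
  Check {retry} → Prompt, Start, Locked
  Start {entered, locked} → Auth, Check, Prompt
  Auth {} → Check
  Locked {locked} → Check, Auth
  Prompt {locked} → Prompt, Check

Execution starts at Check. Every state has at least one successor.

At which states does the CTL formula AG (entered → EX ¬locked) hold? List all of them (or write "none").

States satisfying entered → EX ¬locked: {Check, Start, Auth, Locked, Prompt}.
States satisfying AG (entered → EX ¬locked): {Check, Start, Auth, Locked, Prompt}.

{Check, Start, Auth, Locked, Prompt}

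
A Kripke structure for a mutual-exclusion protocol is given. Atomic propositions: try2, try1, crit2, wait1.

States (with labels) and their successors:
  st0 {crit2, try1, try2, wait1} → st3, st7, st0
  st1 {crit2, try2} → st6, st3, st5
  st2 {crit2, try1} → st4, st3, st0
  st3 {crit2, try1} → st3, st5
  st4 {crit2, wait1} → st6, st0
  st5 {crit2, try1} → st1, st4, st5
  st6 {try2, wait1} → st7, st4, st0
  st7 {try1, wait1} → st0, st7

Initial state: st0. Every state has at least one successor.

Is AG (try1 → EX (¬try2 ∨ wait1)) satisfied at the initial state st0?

Yes

States satisfying try1 → EX (¬try2 ∨ wait1): {st0, st1, st2, st3, st4, st5, st6, st7}.
States satisfying AG (try1 → EX (¬try2 ∨ wait1)): {st0, st1, st2, st3, st4, st5, st6, st7}.
Every state reachable from st0 satisfies try1 → EX (¬try2 ∨ wait1).
st0 ∈ Sat(AG (try1 → EX (¬try2 ∨ wait1))).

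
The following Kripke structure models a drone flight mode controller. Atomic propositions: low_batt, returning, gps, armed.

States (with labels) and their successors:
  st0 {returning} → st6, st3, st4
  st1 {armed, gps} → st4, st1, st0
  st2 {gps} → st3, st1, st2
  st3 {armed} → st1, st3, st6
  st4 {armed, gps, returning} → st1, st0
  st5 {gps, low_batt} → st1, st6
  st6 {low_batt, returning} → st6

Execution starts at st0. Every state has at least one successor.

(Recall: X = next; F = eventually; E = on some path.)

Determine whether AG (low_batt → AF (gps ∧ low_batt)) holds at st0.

No

States satisfying low_batt → AF (gps ∧ low_batt): {st0, st1, st2, st3, st4, st5}.
States satisfying AG (low_batt → AF (gps ∧ low_batt)): ∅.
st6 is reachable from st0 and violates low_batt → AF (gps ∧ low_batt), so AG fails at st0.
st0 ∉ Sat(AG (low_batt → AF (gps ∧ low_batt))).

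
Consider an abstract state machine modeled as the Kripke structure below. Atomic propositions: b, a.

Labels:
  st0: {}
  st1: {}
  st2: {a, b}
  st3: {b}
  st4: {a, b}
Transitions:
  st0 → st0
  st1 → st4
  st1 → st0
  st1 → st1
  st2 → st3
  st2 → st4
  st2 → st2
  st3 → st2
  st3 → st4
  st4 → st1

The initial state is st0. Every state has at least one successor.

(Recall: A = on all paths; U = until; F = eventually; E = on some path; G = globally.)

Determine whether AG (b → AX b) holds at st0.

Satisfied

States satisfying b → AX b: {st0, st1, st2, st3}.
States satisfying AG (b → AX b): {st0}.
Every state reachable from st0 satisfies b → AX b.
st0 ∈ Sat(AG (b → AX b)).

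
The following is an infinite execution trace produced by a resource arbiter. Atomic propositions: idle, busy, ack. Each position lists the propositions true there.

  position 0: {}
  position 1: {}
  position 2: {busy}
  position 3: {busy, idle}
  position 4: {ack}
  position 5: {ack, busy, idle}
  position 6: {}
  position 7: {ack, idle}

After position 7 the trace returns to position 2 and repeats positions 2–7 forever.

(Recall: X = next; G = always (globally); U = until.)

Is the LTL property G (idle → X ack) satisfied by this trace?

idle → X ack must hold at every position from 0 onward. It fails at position 5, so G (idle → X ack) is false.
Positions where idle holds: 3, 5, 7.
Check X ack at each: 3→ok, 5→fails, 7→fails.

No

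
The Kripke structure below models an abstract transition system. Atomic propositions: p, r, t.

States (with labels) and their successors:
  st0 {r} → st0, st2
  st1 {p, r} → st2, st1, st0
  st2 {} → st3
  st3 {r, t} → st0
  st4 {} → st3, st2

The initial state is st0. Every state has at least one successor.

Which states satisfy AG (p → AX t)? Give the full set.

{st0, st2, st3, st4}

States satisfying p → AX t: {st0, st2, st3, st4}.
States satisfying AG (p → AX t): {st0, st2, st3, st4}.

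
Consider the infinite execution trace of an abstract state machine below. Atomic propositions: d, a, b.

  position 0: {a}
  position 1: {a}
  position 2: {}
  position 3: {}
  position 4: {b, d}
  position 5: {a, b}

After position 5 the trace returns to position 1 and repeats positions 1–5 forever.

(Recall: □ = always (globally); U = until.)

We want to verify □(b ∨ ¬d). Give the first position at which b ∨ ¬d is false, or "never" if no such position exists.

b ∨ ¬d holds at every position 0..5, and those are all the positions the trace ever visits, so the invariant □(b ∨ ¬d) is never violated.

never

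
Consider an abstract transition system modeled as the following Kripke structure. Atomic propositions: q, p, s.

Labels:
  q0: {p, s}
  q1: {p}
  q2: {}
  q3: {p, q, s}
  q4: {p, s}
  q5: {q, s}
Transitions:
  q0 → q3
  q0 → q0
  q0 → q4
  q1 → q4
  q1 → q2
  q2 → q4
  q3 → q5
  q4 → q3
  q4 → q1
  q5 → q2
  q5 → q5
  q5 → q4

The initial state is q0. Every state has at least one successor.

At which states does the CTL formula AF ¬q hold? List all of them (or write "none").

{q0, q1, q2, q4}

States satisfying ¬q: {q0, q1, q2, q4}.
States satisfying AF ¬q: {q0, q1, q2, q4}.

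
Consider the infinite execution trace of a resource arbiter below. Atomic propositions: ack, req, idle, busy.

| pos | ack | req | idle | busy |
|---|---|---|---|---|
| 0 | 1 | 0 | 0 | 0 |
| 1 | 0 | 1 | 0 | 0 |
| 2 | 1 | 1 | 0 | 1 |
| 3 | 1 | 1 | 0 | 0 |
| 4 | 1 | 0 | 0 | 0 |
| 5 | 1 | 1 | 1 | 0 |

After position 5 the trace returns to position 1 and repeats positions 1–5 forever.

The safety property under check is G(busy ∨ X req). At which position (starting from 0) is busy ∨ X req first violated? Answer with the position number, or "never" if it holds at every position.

3

Check busy ∨ X req at each position in order: 0 ✓, 1 ✓, 2 ✓.
At position 3 the labels are {ack, req} and the next position 4 has {ack}, so busy ∨ X req is false there. This is the first violation.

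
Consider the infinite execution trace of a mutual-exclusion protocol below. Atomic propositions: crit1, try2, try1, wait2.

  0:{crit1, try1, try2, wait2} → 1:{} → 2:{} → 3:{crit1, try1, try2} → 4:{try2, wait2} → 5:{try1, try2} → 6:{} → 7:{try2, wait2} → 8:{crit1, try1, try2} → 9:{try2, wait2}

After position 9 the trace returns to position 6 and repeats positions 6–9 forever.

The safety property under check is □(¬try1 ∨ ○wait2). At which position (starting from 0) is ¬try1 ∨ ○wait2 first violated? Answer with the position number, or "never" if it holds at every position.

0

At position 0 the labels are {crit1, try1, try2, wait2} and the next position 1 has {}, so ¬try1 ∨ ○wait2 is false there. This is the first violation.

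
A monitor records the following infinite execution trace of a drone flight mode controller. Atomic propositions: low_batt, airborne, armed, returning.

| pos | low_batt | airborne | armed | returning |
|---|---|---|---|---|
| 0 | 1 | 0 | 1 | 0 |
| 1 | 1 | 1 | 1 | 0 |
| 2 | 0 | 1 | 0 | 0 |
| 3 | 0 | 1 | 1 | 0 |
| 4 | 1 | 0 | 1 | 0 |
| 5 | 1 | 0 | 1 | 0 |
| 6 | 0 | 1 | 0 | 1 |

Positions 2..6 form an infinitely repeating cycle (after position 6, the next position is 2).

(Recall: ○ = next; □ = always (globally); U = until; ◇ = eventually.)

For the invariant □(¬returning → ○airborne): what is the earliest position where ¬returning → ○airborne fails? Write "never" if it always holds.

3

Check ¬returning → ○airborne at each position in order: 0 ✓, 1 ✓, 2 ✓.
At position 3 the labels are {airborne, armed} and the next position 4 has {armed, low_batt}, so ¬returning → ○airborne is false there. This is the first violation.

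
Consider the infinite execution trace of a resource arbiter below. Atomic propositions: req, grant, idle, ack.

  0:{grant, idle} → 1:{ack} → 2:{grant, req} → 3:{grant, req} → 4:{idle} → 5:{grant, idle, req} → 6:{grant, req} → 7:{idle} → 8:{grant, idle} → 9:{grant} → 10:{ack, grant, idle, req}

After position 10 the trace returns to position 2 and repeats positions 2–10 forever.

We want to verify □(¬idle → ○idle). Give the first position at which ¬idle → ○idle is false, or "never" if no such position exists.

Check ¬idle → ○idle at each position in order: 0 ✓.
At position 1 the labels are {ack} and the next position 2 has {grant, req}, so ¬idle → ○idle is false there. This is the first violation.

1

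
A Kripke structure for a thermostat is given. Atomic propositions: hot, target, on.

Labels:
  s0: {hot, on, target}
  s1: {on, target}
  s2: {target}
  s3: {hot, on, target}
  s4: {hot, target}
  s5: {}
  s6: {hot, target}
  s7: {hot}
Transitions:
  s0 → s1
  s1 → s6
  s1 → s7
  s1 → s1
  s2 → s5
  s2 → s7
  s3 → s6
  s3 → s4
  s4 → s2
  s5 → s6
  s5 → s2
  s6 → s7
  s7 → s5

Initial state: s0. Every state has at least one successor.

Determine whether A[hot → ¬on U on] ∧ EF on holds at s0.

Yes

States satisfying hot → ¬on: {s1, s2, s4, s5, s6, s7}.
States satisfying on: {s0, s1, s3}.
States satisfying A[hot → ¬on U on]: {s0, s1, s3}.
States satisfying EF on: {s0, s1, s3}.
States satisfying A[hot → ¬on U on] ∧ EF on: {s0, s1, s3}.
s0 ∈ Sat(A[hot → ¬on U on] ∧ EF on).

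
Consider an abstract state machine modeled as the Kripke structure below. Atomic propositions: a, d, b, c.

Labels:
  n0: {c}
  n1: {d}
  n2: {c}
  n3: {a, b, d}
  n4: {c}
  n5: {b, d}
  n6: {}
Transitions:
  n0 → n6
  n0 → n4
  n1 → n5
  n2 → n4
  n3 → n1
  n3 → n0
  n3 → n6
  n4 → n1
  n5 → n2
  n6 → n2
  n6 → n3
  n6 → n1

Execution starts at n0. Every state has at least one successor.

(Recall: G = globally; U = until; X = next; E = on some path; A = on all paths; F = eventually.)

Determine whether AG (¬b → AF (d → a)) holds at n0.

States satisfying ¬b → AF (d → a): {n0, n1, n2, n3, n4, n5, n6}.
States satisfying AG (¬b → AF (d → a)): {n0, n1, n2, n3, n4, n5, n6}.
Every state reachable from n0 satisfies ¬b → AF (d → a).
n0 ∈ Sat(AG (¬b → AF (d → a))).

Satisfied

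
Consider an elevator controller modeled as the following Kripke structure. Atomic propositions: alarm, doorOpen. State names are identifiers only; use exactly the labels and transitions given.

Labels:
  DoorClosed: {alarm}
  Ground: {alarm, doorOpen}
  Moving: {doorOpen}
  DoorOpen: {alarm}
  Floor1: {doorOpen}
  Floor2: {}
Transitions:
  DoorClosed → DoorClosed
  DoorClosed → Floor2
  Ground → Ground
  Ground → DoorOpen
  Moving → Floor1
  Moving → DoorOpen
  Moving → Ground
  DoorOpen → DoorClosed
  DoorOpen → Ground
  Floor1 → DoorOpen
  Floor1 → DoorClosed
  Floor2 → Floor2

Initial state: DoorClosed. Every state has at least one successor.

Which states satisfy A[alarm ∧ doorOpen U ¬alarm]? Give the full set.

{Moving, Floor1, Floor2}

States satisfying alarm ∧ doorOpen: {Ground}.
States satisfying ¬alarm: {Moving, Floor1, Floor2}.
States satisfying A[alarm ∧ doorOpen U ¬alarm]: {Moving, Floor1, Floor2}.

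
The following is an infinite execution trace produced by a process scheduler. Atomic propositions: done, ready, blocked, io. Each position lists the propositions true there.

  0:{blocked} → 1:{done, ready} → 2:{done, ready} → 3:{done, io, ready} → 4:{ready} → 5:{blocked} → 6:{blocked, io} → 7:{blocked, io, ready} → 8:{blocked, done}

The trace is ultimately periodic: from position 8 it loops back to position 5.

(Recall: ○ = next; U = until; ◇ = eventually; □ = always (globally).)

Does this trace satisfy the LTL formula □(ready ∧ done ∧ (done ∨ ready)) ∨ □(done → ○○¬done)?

Violated

ready ∧ done ∧ (done ∨ ready) must hold at every position from 0 onward. It fails at position 0, so □(ready ∧ done ∧ (done ∨ ready)) is false.
done → ○○¬done must hold at every position from 0 onward. It fails at position 1, so □(done → ○○¬done) is false.
Positions where done holds: 1, 2, 3, 8.
Check ○○¬done at each: 1→fails, 2→ok, 3→ok, 8→ok.
At position 0: □(ready ∧ done ∧ (done ∨ ready)) is false; □(done → ○○¬done) is false; so □(ready ∧ done ∧ (done ∨ ready)) ∨ □(done → ○○¬done) is false.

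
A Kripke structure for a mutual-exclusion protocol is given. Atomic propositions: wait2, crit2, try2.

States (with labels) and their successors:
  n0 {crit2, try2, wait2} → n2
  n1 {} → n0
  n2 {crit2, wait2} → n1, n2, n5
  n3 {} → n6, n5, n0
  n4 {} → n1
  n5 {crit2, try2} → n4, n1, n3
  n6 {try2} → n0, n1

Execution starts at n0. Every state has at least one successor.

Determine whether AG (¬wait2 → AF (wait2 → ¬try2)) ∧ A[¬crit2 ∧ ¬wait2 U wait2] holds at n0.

States satisfying ¬wait2 → AF (wait2 → ¬try2): {n0, n1, n2, n3, n4, n5, n6}.
States satisfying AG (¬wait2 → AF (wait2 → ¬try2)): {n0, n1, n2, n3, n4, n5, n6}.
States satisfying ¬crit2 ∧ ¬wait2: {n1, n3, n4, n6}.
States satisfying wait2: {n0, n2}.
States satisfying A[¬crit2 ∧ ¬wait2 U wait2]: {n0, n1, n2, n4, n6}.
States satisfying AG (¬wait2 → AF (wait2 → ¬try2)) ∧ A[¬crit2 ∧ ¬wait2 U wait2]: {n0, n1, n2, n4, n6}.
n0 ∈ Sat(AG (¬wait2 → AF (wait2 → ¬try2)) ∧ A[¬crit2 ∧ ¬wait2 U wait2]).

Holds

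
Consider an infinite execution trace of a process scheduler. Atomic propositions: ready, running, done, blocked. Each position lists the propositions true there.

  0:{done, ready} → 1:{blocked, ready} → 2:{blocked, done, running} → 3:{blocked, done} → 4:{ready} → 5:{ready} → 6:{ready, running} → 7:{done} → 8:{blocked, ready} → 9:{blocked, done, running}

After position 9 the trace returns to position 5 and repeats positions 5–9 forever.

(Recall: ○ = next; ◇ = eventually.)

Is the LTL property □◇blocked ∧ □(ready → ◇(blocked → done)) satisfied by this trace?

◇blocked holds at every position 0..9, and those are all positions ever visited, so □◇blocked holds.
ready → ◇(blocked → done) holds at every position 0..9, and those are all positions ever visited, so □(ready → ◇(blocked → done)) holds.
Positions where ready holds: 0, 1, 4, 5, 6, 8.
Check ◇(blocked → done) at each: 0→ok, 1→ok, 4→ok, 5→ok, 6→ok, 8→ok.
At position 0: □◇blocked is true; □(ready → ◇(blocked → done)) is true; so □◇blocked ∧ □(ready → ◇(blocked → done)) is true.

Holds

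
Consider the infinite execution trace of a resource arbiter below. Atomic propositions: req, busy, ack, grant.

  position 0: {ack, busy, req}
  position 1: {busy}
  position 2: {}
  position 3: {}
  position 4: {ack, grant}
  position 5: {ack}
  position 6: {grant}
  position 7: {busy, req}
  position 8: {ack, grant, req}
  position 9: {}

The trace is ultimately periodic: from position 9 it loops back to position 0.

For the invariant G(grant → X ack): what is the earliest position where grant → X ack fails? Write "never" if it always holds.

Check grant → X ack at each position in order: 0 ✓, 1 ✓, 2 ✓, 3 ✓, 4 ✓, 5 ✓.
At position 6 the labels are {grant} and the next position 7 has {busy, req}, so grant → X ack is false there. This is the first violation.

6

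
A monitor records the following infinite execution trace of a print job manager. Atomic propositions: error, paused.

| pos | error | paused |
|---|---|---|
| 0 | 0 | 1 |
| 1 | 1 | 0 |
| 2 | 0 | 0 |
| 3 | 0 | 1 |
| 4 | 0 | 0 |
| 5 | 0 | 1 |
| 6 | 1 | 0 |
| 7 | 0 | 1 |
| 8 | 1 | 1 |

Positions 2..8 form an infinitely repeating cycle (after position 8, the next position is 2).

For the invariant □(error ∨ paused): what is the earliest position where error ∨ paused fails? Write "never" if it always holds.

2

Check error ∨ paused at each position in order: 0 ✓, 1 ✓.
At position 2 the labels are {}, so error ∨ paused is false there. This is the first violation.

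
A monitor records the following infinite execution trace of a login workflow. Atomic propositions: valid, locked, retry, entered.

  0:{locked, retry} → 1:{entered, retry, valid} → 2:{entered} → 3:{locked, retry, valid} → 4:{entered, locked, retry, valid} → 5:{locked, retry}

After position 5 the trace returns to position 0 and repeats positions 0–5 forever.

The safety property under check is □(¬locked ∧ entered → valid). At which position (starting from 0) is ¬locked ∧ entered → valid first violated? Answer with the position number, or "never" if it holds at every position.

2

Check ¬locked ∧ entered → valid at each position in order: 0 ✓, 1 ✓.
At position 2 the labels are {entered}, so ¬locked ∧ entered → valid is false there. This is the first violation.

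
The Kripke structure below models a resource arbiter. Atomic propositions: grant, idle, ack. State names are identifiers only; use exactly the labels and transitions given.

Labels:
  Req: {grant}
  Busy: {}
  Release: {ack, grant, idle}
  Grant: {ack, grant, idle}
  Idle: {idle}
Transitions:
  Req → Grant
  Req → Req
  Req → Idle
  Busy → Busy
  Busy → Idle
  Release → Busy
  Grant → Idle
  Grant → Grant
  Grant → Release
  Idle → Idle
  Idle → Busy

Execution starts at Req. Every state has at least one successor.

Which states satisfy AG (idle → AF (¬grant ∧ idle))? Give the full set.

{Busy, Idle}

States satisfying idle → AF (¬grant ∧ idle): {Req, Busy, Idle}.
States satisfying AG (idle → AF (¬grant ∧ idle)): {Busy, Idle}.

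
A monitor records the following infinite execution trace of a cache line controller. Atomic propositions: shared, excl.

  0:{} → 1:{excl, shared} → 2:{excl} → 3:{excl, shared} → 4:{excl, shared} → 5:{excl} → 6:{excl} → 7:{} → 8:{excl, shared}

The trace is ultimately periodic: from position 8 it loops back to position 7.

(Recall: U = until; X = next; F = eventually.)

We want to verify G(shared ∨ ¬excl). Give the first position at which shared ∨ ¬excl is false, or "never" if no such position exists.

Check shared ∨ ¬excl at each position in order: 0 ✓, 1 ✓.
At position 2 the labels are {excl}, so shared ∨ ¬excl is false there. This is the first violation.

2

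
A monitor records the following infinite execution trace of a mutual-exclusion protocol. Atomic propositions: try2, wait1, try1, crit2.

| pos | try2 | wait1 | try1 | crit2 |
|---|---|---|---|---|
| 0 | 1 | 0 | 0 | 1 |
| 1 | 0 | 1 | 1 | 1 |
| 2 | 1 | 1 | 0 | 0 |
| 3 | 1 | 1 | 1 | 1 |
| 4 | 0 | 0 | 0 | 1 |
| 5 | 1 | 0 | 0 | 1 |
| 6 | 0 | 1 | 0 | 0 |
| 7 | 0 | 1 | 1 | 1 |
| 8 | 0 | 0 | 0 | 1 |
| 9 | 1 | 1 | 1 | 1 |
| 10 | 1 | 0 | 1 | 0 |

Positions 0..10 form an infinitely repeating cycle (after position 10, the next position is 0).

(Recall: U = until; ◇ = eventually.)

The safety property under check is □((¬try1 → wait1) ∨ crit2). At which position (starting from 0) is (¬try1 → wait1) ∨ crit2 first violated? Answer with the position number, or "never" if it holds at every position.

(¬try1 → wait1) ∨ crit2 holds at every position 0..10, and those are all the positions the trace ever visits, so the invariant □((¬try1 → wait1) ∨ crit2) is never violated.

never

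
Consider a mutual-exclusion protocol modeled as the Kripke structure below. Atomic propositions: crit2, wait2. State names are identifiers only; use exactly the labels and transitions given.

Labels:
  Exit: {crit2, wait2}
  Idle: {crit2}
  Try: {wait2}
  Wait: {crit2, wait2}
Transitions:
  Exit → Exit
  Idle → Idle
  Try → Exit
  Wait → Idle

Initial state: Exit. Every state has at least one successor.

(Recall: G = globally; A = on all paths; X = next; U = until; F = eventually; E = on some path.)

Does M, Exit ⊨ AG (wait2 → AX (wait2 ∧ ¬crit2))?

No

States satisfying wait2 → AX (wait2 ∧ ¬crit2): {Idle}.
States satisfying AG (wait2 → AX (wait2 ∧ ¬crit2)): {Idle}.
Exit is reachable from Exit and violates wait2 → AX (wait2 ∧ ¬crit2), so AG fails at Exit.
Exit ∉ Sat(AG (wait2 → AX (wait2 ∧ ¬crit2))).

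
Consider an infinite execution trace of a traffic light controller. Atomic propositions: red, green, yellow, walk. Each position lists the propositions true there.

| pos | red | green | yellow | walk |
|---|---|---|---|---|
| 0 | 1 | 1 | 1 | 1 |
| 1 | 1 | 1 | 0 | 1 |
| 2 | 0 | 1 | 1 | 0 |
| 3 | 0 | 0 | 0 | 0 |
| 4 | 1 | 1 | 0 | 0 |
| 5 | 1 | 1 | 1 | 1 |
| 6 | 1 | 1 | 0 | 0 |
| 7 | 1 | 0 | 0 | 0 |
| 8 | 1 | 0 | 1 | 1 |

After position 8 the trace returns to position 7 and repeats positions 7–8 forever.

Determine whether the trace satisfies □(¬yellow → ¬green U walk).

¬yellow → ¬green U walk must hold at every position from 0 onward. It fails at position 3, so □(¬yellow → ¬green U walk) is false.
Positions where ¬yellow holds: 1, 3, 4, 6, 7.
Check ¬green U walk at each: 1→ok, 3→fails, 4→fails, 6→fails, 7→ok.

Violated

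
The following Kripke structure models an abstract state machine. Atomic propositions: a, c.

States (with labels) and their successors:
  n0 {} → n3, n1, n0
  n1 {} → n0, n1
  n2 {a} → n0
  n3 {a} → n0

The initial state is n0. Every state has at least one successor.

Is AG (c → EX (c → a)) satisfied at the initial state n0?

States satisfying c → EX (c → a): {n0, n1, n2, n3}.
States satisfying AG (c → EX (c → a)): {n0, n1, n2, n3}.
Every state reachable from n0 satisfies c → EX (c → a).
n0 ∈ Sat(AG (c → EX (c → a))).

Satisfied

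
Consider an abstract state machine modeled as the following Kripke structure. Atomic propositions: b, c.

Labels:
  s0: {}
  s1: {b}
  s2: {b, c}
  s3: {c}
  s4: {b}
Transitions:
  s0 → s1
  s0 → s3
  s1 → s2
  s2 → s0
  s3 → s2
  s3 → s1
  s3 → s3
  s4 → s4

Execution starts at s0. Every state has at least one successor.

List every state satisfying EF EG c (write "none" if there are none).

{s0, s1, s2, s3}

States satisfying EG c: {s3}.
States satisfying EF EG c: {s0, s1, s2, s3}.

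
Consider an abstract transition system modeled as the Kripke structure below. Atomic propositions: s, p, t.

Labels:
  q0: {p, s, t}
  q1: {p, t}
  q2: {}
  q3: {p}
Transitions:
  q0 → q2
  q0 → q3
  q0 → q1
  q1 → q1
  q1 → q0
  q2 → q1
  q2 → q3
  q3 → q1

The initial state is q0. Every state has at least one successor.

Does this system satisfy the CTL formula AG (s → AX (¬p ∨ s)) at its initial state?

States satisfying s → AX (¬p ∨ s): {q1, q2, q3}.
States satisfying AG (s → AX (¬p ∨ s)): ∅.
q0 is reachable from q0 and violates s → AX (¬p ∨ s), so AG fails at q0.
q0 ∉ Sat(AG (s → AX (¬p ∨ s))).

No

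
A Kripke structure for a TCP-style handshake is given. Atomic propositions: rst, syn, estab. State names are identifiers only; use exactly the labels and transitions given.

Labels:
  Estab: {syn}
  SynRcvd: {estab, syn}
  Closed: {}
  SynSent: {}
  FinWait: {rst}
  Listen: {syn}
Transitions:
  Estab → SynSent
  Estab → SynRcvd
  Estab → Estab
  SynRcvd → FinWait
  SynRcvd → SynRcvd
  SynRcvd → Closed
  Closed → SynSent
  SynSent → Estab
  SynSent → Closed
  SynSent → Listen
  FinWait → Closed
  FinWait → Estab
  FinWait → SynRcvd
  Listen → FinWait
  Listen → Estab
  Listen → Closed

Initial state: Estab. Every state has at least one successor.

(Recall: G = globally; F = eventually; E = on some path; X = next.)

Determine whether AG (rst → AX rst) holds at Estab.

States satisfying rst → AX rst: {Estab, SynRcvd, Closed, SynSent, Listen}.
States satisfying AG (rst → AX rst): ∅.
FinWait is reachable from Estab and violates rst → AX rst, so AG fails at Estab.
Estab ∉ Sat(AG (rst → AX rst)).

No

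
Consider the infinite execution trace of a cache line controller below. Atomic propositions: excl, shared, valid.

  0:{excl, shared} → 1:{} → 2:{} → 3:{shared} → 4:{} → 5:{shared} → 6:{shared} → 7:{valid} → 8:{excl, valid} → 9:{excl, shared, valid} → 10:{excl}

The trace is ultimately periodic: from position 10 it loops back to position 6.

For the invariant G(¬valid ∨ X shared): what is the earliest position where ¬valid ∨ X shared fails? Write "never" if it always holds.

Check ¬valid ∨ X shared at each position in order: 0 ✓, 1 ✓, 2 ✓, 3 ✓, 4 ✓, 5 ✓, 6 ✓.
At position 7 the labels are {valid} and the next position 8 has {excl, valid}, so ¬valid ∨ X shared is false there. This is the first violation.

7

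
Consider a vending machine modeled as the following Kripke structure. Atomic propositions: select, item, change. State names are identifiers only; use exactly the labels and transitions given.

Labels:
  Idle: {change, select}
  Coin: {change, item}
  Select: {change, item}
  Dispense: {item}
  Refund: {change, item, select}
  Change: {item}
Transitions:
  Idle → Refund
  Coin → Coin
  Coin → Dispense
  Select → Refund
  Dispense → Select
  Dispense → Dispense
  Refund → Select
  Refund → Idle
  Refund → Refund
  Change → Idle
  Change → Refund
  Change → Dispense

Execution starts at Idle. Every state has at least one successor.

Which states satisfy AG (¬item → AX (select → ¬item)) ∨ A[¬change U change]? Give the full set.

States satisfying ¬item → AX (select → ¬item): {Coin, Select, Dispense, Refund, Change}.
States satisfying AG (¬item → AX (select → ¬item)): ∅.
States satisfying ¬change: {Dispense, Change}.
States satisfying change: {Idle, Coin, Select, Refund}.
States satisfying A[¬change U change]: {Idle, Coin, Select, Refund}.
States satisfying AG (¬item → AX (select → ¬item)) ∨ A[¬change U change]: {Idle, Coin, Select, Refund}.

{Idle, Coin, Select, Refund}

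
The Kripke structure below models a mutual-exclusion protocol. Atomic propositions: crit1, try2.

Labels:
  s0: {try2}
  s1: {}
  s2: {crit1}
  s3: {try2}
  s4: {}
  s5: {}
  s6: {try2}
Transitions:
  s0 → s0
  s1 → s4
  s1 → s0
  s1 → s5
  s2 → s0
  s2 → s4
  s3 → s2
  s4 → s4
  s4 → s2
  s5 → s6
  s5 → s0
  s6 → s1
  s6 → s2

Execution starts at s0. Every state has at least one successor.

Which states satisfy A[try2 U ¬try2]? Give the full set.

States satisfying try2: {s0, s3, s6}.
States satisfying ¬try2: {s1, s2, s4, s5}.
States satisfying A[try2 U ¬try2]: {s1, s2, s3, s4, s5, s6}.

{s1, s2, s3, s4, s5, s6}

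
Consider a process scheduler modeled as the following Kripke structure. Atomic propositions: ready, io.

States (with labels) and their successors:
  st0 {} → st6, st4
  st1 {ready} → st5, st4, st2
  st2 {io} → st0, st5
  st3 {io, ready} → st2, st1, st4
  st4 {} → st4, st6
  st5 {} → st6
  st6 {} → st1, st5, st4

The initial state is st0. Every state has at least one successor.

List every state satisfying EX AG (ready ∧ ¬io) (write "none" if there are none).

States satisfying AG (ready ∧ ¬io): ∅.
States satisfying EX AG (ready ∧ ¬io): ∅.

none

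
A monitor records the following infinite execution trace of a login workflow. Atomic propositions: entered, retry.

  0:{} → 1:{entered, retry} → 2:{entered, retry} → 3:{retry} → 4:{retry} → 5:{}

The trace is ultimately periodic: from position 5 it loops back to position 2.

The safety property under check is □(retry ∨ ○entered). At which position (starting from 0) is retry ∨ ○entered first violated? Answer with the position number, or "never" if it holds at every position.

never

retry ∨ ○entered holds at every position 0..5, and those are all the positions the trace ever visits, so the invariant □(retry ∨ ○entered) is never violated.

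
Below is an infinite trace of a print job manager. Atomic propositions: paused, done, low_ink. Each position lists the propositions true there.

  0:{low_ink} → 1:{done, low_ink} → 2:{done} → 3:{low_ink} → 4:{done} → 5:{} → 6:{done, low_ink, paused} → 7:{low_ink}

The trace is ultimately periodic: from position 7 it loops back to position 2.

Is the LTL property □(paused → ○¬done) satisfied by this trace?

paused → ○¬done holds at every position 0..7, and those are all positions ever visited, so □(paused → ○¬done) holds.
Positions where paused holds: 6.
Check ○¬done at each: 6→ok.

Yes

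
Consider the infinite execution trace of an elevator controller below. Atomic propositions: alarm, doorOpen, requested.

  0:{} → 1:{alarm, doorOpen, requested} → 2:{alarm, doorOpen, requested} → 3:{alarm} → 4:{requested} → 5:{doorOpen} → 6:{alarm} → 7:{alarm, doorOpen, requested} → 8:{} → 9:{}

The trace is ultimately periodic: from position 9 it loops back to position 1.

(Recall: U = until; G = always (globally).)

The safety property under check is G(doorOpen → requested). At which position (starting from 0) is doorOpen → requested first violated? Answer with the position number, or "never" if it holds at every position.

Check doorOpen → requested at each position in order: 0 ✓, 1 ✓, 2 ✓, 3 ✓, 4 ✓.
At position 5 the labels are {doorOpen}, so doorOpen → requested is false there. This is the first violation.

5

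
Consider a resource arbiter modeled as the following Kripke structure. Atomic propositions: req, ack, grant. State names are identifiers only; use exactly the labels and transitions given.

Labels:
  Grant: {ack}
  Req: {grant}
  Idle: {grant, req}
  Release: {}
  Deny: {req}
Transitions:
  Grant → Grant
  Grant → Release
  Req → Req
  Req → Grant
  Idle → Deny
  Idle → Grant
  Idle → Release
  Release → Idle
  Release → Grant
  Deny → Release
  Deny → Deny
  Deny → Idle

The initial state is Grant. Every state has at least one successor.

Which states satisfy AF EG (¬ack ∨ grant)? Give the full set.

States satisfying EG (¬ack ∨ grant): {Req, Idle, Release, Deny}.
States satisfying AF EG (¬ack ∨ grant): {Req, Idle, Release, Deny}.

{Req, Idle, Release, Deny}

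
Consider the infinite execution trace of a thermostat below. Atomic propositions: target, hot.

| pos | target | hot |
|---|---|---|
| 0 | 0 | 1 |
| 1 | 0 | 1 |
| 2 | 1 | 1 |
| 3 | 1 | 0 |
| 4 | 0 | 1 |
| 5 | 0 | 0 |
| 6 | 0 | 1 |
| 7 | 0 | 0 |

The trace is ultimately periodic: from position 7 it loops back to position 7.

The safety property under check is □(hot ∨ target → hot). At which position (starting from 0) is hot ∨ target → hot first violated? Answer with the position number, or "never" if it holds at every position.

3

Check hot ∨ target → hot at each position in order: 0 ✓, 1 ✓, 2 ✓.
At position 3 the labels are {target}, so hot ∨ target → hot is false there. This is the first violation.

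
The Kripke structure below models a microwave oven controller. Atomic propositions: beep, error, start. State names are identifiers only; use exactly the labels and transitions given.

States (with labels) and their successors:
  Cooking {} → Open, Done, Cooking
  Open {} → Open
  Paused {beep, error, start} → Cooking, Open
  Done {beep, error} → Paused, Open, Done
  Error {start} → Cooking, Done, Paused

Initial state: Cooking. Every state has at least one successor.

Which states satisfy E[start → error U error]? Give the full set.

States satisfying start → error: {Cooking, Open, Paused, Done}.
States satisfying error: {Paused, Done}.
States satisfying E[start → error U error]: {Cooking, Paused, Done}.

{Cooking, Paused, Done}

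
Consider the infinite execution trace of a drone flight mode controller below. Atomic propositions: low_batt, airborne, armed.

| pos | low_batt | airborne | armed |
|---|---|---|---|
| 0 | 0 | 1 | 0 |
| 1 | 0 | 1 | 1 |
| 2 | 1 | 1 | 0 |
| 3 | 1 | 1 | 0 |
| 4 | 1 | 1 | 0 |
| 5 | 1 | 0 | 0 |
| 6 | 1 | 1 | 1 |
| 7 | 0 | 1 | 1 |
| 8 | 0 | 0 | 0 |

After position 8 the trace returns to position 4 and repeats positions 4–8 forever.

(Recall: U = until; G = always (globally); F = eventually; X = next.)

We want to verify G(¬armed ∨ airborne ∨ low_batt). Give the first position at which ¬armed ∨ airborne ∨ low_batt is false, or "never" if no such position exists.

never

¬armed ∨ airborne ∨ low_batt holds at every position 0..8, and those are all the positions the trace ever visits, so the invariant G(¬armed ∨ airborne ∨ low_batt) is never violated.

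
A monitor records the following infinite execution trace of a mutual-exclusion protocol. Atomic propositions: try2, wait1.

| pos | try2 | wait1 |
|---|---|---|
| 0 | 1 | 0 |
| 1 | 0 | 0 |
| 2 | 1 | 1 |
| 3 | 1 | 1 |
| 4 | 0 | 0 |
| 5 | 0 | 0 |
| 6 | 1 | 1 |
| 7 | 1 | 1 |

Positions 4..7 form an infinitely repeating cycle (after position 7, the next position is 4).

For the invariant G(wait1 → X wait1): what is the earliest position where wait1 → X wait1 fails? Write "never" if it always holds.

Check wait1 → X wait1 at each position in order: 0 ✓, 1 ✓, 2 ✓.
At position 3 the labels are {try2, wait1} and the next position 4 has {}, so wait1 → X wait1 is false there. This is the first violation.

3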